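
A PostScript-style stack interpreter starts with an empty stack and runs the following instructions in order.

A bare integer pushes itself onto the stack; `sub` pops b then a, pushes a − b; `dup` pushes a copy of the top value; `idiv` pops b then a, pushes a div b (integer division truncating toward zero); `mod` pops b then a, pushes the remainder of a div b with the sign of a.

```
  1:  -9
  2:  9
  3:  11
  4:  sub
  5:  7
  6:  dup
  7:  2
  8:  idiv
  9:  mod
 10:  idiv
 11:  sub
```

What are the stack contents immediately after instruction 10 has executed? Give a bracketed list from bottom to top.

[-9, -2]

-9   → -9
9    → -9 9
11   → -9 9 11
sub  → -9 -2
7    → -9 -2 7
dup  → -9 -2 7 7
2    → -9 -2 7 7 2
idiv → -9 -2 7 3
mod  → -9 -2 1
idiv → -9 -2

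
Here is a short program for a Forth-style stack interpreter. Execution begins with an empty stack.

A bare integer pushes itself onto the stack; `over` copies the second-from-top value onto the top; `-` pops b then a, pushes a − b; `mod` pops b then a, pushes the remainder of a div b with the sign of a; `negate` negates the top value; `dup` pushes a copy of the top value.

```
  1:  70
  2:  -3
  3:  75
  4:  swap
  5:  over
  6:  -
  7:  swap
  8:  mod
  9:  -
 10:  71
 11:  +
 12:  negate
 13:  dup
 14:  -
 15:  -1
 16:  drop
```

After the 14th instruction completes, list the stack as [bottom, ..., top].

70     : 70
-3     : 70 -3
75     : 70 -3 75
swap   : 70 75 -3
over   : 70 75 -3 75
-      : 70 75 -78
swap   : 70 -78 75
mod    : 70 -3
-      : 73
71     : 73 71
+      : 144
negate : -144
dup    : -144 -144
-      : 0

[0]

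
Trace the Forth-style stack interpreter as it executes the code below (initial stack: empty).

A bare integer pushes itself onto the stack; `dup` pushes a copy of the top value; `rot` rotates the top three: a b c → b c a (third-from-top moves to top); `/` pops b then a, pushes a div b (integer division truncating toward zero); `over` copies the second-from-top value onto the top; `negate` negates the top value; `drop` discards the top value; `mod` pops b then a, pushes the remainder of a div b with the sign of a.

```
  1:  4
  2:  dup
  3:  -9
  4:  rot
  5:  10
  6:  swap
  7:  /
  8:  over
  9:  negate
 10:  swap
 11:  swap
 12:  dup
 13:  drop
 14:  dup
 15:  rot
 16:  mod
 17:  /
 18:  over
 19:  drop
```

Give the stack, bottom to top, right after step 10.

4      → [4]
dup    → [4, 4]
-9     → [4, 4, -9]
rot    → [4, -9, 4]
10     → [4, -9, 4, 10]
swap   → [4, -9, 10, 4]
/      → [4, -9, 2]
over   → [4, -9, 2, -9]
negate → [4, -9, 2, 9]
swap   → [4, -9, 9, 2]

[4, -9, 9, 2]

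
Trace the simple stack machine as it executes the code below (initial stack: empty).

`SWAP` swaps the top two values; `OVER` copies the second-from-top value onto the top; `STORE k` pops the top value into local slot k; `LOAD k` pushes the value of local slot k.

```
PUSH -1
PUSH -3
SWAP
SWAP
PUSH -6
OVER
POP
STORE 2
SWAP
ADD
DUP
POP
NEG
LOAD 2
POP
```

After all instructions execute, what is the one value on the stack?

4

PUSH -1 → [-1]
PUSH -3 → [-1, -3]
SWAP    → [-3, -1]
SWAP    → [-1, -3]
PUSH -6 → [-1, -3, -6]
OVER    → [-1, -3, -6, -3]
POP     → [-1, -3, -6]
STORE 2 → [-1, -3]
SWAP    → [-3, -1]
ADD     → [-4]
DUP     → [-4, -4]
POP     → [-4]
NEG     → [4]
LOAD 2  → [4, -6]
POP     → [4]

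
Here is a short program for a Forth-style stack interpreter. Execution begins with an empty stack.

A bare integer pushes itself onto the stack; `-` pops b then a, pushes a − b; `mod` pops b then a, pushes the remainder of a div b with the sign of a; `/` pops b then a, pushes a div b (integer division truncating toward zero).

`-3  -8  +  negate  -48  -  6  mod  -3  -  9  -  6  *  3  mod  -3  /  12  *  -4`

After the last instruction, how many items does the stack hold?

2

-3      -3
-8      -3 -8
+       -11
negate  11
-48     11 -48
-       59
6       59 6
mod     5
-3      5 -3
-       8
9       8 9
-       -1
6       -1 6
*       -6
3       -6 3
mod     0
-3      0 -3
/       0
12      0 12
*       0
-4      0 -4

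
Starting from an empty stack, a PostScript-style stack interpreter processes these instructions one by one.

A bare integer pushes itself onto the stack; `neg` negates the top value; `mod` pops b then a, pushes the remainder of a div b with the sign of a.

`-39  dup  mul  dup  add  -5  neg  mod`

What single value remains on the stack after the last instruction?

-39 : [-39]
dup : [-39, -39]
mul : [1521]
dup : [1521, 1521]
add : [3042]
-5  : [3042, -5]
neg : [3042, 5]
mod : [2]

2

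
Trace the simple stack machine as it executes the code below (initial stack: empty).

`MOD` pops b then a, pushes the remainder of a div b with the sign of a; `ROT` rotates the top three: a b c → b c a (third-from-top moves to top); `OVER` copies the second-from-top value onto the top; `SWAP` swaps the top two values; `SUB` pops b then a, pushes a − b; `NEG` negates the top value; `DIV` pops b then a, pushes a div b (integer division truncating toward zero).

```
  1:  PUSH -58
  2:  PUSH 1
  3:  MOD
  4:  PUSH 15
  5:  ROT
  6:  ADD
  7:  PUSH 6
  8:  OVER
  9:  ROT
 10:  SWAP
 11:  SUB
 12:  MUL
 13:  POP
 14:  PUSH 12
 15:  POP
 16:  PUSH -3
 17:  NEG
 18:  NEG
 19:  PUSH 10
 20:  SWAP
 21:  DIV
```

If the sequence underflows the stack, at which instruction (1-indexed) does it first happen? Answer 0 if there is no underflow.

PUSH -58 -> -58
PUSH 1   -> -58 1
MOD      -> 0
PUSH 15  -> 0 15
ROT  — needs 3 operands, stack has 2 → underflow

5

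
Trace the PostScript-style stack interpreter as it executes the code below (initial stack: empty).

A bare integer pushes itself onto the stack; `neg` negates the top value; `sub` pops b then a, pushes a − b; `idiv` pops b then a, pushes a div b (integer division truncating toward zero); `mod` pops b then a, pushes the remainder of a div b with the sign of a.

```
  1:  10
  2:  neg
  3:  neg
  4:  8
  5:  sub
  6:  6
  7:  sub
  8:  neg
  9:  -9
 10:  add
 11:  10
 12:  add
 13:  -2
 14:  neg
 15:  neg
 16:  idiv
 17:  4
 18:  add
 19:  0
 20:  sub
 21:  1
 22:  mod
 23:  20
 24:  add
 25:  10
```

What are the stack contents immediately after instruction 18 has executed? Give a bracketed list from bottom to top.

[2]

10    [10]
neg   [-10]
neg   [10]
8     [10, 8]
sub   [2]
6     [2, 6]
sub   [-4]
neg   [4]
-9    [4, -9]
add   [-5]
10    [-5, 10]
add   [5]
-2    [5, -2]
neg   [5, 2]
neg   [5, -2]
idiv  [-2]
4     [-2, 4]
add   [2]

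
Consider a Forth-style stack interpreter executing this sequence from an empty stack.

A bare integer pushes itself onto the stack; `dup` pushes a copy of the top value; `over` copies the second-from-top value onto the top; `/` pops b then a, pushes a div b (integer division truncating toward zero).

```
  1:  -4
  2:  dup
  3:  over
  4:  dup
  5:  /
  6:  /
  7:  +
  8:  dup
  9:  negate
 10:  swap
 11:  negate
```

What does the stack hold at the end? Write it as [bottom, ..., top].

[8, 8]

-4     → [-4]
dup    → [-4, -4]
over   → [-4, -4, -4]
dup    → [-4, -4, -4, -4]
/      → [-4, -4, 1]
/      → [-4, -4]
+      → [-8]
dup    → [-8, -8]
negate → [-8, 8]
swap   → [8, -8]
negate → [8, 8]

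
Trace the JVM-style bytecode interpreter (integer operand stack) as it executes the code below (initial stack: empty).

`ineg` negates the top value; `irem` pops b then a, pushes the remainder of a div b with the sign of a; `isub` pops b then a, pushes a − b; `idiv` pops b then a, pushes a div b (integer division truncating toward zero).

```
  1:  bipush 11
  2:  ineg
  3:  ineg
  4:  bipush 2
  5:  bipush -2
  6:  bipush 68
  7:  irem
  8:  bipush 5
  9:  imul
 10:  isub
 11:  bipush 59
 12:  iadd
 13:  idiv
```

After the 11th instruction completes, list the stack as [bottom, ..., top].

[11, 12, 59]

bipush 11 → 11
ineg      → -11
ineg      → 11
bipush 2  → 11 2
bipush -2 → 11 2 -2
bipush 68 → 11 2 -2 68
irem      → 11 2 -2
bipush 5  → 11 2 -2 5
imul      → 11 2 -10
isub      → 11 12
bipush 59 → 11 12 59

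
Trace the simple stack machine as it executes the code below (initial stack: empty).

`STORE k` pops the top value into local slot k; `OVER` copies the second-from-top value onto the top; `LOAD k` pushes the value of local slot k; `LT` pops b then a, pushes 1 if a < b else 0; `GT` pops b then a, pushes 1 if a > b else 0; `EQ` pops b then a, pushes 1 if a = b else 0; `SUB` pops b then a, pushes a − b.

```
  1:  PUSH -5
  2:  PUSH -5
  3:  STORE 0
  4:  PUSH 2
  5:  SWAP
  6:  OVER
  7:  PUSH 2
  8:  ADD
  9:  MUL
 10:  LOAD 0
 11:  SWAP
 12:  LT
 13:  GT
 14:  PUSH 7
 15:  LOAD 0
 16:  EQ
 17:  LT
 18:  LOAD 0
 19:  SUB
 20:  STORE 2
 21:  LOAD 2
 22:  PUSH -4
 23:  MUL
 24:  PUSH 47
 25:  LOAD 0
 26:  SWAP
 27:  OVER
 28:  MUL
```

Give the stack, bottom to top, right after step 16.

PUSH -5 : [-5]
PUSH -5 : [-5, -5]
STORE 0 : [-5]
PUSH 2  : [-5, 2]
SWAP    : [2, -5]
OVER    : [2, -5, 2]
PUSH 2  : [2, -5, 2, 2]
ADD     : [2, -5, 4]
MUL     : [2, -20]
LOAD 0  : [2, -20, -5]
SWAP    : [2, -5, -20]
LT      : [2, 0]
GT      : [1]
PUSH 7  : [1, 7]
LOAD 0  : [1, 7, -5]
EQ      : [1, 0]

[1, 0]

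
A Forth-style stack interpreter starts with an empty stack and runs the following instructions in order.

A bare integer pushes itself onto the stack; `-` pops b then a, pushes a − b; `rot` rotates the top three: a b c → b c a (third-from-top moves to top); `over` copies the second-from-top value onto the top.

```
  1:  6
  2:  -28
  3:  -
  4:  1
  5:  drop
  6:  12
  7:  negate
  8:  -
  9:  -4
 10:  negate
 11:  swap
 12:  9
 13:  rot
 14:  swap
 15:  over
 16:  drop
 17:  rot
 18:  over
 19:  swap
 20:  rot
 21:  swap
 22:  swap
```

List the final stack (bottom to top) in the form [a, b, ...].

[4, 9, 46, 9]

6       6
-28     6 -28
-       34
1       34 1
drop    34
12      34 12
negate  34 -12
-       46
-4      46 -4
negate  46 4
swap    4 46
9       4 46 9
rot     46 9 4
swap    46 4 9
over    46 4 9 4
drop    46 4 9
rot     4 9 46
over    4 9 46 9
swap    4 9 9 46
rot     4 9 46 9
swap    4 9 9 46
swap    4 9 46 9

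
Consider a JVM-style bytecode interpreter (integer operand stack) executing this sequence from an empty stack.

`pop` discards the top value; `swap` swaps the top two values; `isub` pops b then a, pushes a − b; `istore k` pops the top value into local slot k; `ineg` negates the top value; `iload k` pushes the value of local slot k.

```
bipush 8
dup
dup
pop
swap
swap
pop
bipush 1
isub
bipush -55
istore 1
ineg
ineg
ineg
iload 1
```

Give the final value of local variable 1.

-55

bipush 8    8
dup         8 8
dup         8 8 8
pop         8 8
swap        8 8
swap        8 8
pop         8
bipush 1    8 1
isub        7
bipush -55  7 -55
istore 1    7
ineg        -7
ineg        7
ineg        -7
iload 1     -7 -55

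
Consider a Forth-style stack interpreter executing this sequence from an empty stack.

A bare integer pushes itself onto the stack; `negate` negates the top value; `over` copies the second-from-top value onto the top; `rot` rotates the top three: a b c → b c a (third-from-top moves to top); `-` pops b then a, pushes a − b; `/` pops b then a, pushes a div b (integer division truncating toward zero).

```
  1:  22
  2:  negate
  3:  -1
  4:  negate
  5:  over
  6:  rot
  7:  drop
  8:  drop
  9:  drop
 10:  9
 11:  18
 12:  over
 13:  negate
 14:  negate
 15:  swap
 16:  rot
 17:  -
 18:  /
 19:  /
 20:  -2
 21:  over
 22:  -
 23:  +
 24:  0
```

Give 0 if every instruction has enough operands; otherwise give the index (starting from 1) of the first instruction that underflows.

19

22     : [22]
negate : [-22]
-1     : [-22, -1]
negate : [-22, 1]
over   : [-22, 1, -22]
rot    : [1, -22, -22]
drop   : [1, -22]
drop   : [1]
drop   : []
9      : [9]
18     : [9, 18]
over   : [9, 18, 9]
negate : [9, 18, -9]
negate : [9, 18, 9]
swap   : [9, 9, 18]
rot    : [9, 18, 9]
-      : [9, 9]
/      : [1]
/  — needs 2 operands, stack has 1 → underflow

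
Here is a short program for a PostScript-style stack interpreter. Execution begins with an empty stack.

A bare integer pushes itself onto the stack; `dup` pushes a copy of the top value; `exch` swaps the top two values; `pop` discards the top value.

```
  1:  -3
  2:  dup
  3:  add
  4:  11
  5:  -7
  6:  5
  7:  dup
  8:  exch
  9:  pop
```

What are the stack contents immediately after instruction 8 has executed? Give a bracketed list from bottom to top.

[-6, 11, -7, 5, 5]

-3    [-3]
dup   [-3, -3]
add   [-6]
11    [-6, 11]
-7    [-6, 11, -7]
5     [-6, 11, -7, 5]
dup   [-6, 11, -7, 5, 5]
exch  [-6, 11, -7, 5, 5]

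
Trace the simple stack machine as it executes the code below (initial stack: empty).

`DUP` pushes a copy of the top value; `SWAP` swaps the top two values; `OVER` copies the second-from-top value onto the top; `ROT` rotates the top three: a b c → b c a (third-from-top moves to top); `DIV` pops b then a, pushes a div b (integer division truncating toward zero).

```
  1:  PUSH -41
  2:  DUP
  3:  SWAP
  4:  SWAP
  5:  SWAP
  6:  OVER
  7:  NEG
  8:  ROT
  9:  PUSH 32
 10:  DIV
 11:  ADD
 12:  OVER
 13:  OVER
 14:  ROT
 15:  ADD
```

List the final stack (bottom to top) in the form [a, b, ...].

[-41, -41, 80]

PUSH -41 -> -41
DUP      -> -41 -41
SWAP     -> -41 -41
SWAP     -> -41 -41
SWAP     -> -41 -41
OVER     -> -41 -41 -41
NEG      -> -41 -41 41
ROT      -> -41 41 -41
PUSH 32  -> -41 41 -41 32
DIV      -> -41 41 -1
ADD      -> -41 40
OVER     -> -41 40 -41
OVER     -> -41 40 -41 40
ROT      -> -41 -41 40 40
ADD      -> -41 -41 80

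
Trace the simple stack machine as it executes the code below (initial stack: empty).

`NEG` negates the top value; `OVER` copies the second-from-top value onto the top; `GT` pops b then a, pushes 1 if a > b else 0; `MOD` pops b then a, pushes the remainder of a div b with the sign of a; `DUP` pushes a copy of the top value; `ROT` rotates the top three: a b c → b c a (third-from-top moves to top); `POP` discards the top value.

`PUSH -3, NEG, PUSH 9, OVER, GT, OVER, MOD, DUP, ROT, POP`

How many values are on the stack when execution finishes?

2

PUSH -3  -3
NEG      3
PUSH 9   3 9
OVER     3 9 3
GT       3 1
OVER     3 1 3
MOD      3 1
DUP      3 1 1
ROT      1 1 3
POP      1 1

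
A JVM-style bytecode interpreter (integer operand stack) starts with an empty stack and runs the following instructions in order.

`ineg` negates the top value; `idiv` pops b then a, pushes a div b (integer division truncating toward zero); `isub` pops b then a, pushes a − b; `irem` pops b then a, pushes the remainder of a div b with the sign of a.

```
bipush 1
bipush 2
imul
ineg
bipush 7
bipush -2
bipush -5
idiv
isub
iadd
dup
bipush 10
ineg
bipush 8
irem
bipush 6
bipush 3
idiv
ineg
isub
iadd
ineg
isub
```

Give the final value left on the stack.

10

bipush 1  : [1]
bipush 2  : [1, 2]
imul      : [2]
ineg      : [-2]
bipush 7  : [-2, 7]
bipush -2 : [-2, 7, -2]
bipush -5 : [-2, 7, -2, -5]
idiv      : [-2, 7, 0]
isub      : [-2, 7]
iadd      : [5]
dup       : [5, 5]
bipush 10 : [5, 5, 10]
ineg      : [5, 5, -10]
bipush 8  : [5, 5, -10, 8]
irem      : [5, 5, -2]
bipush 6  : [5, 5, -2, 6]
bipush 3  : [5, 5, -2, 6, 3]
idiv      : [5, 5, -2, 2]
ineg      : [5, 5, -2, -2]
isub      : [5, 5, 0]
iadd      : [5, 5]
ineg      : [5, -5]
isub      : [10]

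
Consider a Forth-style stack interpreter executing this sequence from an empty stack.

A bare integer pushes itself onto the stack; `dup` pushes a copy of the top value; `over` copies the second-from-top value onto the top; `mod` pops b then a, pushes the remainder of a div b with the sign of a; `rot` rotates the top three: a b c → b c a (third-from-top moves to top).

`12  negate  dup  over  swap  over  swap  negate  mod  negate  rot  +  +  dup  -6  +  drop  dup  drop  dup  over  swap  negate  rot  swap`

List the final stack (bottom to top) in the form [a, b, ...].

[-24, -24, 24]

12     : 12
negate : -12
dup    : -12 -12
over   : -12 -12 -12
swap   : -12 -12 -12
over   : -12 -12 -12 -12
swap   : -12 -12 -12 -12
negate : -12 -12 -12 12
mod    : -12 -12 0
negate : -12 -12 0
rot    : -12 0 -12
+      : -12 -12
+      : -24
dup    : -24 -24
-6     : -24 -24 -6
+      : -24 -30
drop   : -24
dup    : -24 -24
drop   : -24
dup    : -24 -24
over   : -24 -24 -24
swap   : -24 -24 -24
negate : -24 -24 24
rot    : -24 24 -24
swap   : -24 -24 24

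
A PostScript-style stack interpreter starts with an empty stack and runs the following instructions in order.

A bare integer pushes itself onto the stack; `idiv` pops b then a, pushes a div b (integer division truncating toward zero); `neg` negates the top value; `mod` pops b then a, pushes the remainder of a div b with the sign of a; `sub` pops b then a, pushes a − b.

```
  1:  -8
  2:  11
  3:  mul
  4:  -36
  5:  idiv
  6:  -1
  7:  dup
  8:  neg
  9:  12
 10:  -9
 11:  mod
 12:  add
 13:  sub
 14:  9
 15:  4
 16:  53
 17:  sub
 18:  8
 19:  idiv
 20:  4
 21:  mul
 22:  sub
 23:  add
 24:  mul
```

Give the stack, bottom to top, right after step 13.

[2, -5]

-8   → -8
11   → -8 11
mul  → -88
-36  → -88 -36
idiv → 2
-1   → 2 -1
dup  → 2 -1 -1
neg  → 2 -1 1
12   → 2 -1 1 12
-9   → 2 -1 1 12 -9
mod  → 2 -1 1 3
add  → 2 -1 4
sub  → 2 -5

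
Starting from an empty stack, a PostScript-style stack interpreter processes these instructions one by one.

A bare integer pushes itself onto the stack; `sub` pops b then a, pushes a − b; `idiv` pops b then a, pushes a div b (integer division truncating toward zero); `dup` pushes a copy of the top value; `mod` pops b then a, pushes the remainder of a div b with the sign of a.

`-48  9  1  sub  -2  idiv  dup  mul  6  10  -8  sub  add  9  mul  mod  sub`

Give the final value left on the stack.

-64

-48  → [-48]
9    → [-48, 9]
1    → [-48, 9, 1]
sub  → [-48, 8]
-2   → [-48, 8, -2]
idiv → [-48, -4]
dup  → [-48, -4, -4]
mul  → [-48, 16]
6    → [-48, 16, 6]
10   → [-48, 16, 6, 10]
-8   → [-48, 16, 6, 10, -8]
sub  → [-48, 16, 6, 18]
add  → [-48, 16, 24]
9    → [-48, 16, 24, 9]
mul  → [-48, 16, 216]
mod  → [-48, 16]
sub  → [-64]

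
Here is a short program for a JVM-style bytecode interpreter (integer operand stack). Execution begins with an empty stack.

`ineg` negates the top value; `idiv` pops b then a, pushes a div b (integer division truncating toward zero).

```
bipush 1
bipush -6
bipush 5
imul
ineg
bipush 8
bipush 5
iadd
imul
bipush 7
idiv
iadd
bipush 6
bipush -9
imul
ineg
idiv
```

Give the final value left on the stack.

1

bipush 1   1
bipush -6  1 -6
bipush 5   1 -6 5
imul       1 -30
ineg       1 30
bipush 8   1 30 8
bipush 5   1 30 8 5
iadd       1 30 13
imul       1 390
bipush 7   1 390 7
idiv       1 55
iadd       56
bipush 6   56 6
bipush -9  56 6 -9
imul       56 -54
ineg       56 54
idiv       1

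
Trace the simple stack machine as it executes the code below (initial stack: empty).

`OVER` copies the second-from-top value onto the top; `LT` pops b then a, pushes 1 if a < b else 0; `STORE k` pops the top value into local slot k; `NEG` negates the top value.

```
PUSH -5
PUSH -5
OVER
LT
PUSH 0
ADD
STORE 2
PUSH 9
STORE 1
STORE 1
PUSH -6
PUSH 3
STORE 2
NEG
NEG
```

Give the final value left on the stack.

-6

PUSH -5  [-5]
PUSH -5  [-5, -5]
OVER     [-5, -5, -5]
LT       [-5, 0]
PUSH 0   [-5, 0, 0]
ADD      [-5, 0]
STORE 2  [-5]
PUSH 9   [-5, 9]
STORE 1  [-5]
STORE 1  []
PUSH -6  [-6]
PUSH 3   [-6, 3]
STORE 2  [-6]
NEG      [6]
NEG      [-6]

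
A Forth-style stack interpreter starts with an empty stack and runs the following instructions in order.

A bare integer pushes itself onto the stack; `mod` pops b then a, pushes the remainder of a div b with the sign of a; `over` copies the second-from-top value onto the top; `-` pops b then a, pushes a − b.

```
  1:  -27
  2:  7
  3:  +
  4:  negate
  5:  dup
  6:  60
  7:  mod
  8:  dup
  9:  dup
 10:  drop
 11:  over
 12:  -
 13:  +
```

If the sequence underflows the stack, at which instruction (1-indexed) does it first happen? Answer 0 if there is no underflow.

0

-27     -27
7       -27 7
+       -20
negate  20
dup     20 20
60      20 20 60
mod     20 20
dup     20 20 20
dup     20 20 20 20
drop    20 20 20
over    20 20 20 20
-       20 20 0
+       20 20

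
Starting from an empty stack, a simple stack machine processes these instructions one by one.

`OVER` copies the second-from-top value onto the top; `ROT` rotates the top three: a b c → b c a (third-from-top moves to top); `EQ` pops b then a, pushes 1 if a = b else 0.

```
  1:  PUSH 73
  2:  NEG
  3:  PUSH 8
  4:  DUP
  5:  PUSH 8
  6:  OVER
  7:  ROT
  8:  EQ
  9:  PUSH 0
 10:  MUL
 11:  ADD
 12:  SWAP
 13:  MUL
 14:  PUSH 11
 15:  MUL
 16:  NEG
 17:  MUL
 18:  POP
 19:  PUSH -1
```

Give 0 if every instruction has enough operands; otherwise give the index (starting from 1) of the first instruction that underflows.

0

PUSH 73 -> 73
NEG     -> -73
PUSH 8  -> -73 8
DUP     -> -73 8 8
PUSH 8  -> -73 8 8 8
OVER    -> -73 8 8 8 8
ROT     -> -73 8 8 8 8
EQ      -> -73 8 8 1
PUSH 0  -> -73 8 8 1 0
MUL     -> -73 8 8 0
ADD     -> -73 8 8
SWAP    -> -73 8 8
MUL     -> -73 64
PUSH 11 -> -73 64 11
MUL     -> -73 704
NEG     -> -73 -704
MUL     -> 51392
POP     -> (empty)
PUSH -1 -> -1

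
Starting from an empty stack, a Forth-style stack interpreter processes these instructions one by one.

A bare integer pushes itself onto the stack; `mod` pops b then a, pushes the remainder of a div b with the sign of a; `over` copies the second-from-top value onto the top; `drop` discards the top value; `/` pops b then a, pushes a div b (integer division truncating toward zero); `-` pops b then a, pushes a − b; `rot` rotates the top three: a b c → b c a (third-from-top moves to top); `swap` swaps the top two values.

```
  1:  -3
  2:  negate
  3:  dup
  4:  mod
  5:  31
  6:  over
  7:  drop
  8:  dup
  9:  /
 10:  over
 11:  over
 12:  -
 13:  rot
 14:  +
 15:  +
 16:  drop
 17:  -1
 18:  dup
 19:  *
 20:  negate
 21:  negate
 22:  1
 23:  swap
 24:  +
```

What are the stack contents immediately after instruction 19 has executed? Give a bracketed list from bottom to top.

[1]

-3     → -3
negate → 3
dup    → 3 3
mod    → 0
31     → 0 31
over   → 0 31 0
drop   → 0 31
dup    → 0 31 31
/      → 0 1
over   → 0 1 0
over   → 0 1 0 1
-      → 0 1 -1
rot    → 1 -1 0
+      → 1 -1
+      → 0
drop   → (empty)
-1     → -1
dup    → -1 -1
*      → 1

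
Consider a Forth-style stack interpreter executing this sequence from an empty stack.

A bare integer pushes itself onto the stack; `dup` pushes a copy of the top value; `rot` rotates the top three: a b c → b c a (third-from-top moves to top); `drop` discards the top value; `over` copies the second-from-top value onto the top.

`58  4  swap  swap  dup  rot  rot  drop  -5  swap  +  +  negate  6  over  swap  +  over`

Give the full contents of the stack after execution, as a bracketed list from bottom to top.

58     → 58
4      → 58 4
swap   → 4 58
swap   → 58 4
dup    → 58 4 4
rot    → 4 4 58
rot    → 4 58 4
drop   → 4 58
-5     → 4 58 -5
swap   → 4 -5 58
+      → 4 53
+      → 57
negate → -57
6      → -57 6
over   → -57 6 -57
swap   → -57 -57 6
+      → -57 -51
over   → -57 -51 -57

[-57, -51, -57]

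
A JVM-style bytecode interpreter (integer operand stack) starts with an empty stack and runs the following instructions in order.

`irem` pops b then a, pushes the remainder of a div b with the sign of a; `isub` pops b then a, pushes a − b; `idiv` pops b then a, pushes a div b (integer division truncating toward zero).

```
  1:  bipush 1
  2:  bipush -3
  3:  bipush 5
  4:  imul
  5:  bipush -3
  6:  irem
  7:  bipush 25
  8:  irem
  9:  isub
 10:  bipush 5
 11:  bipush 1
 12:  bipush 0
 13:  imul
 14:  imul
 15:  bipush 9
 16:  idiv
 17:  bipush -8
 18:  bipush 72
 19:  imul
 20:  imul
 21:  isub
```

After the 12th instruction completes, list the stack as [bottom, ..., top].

bipush 1  -> [1]
bipush -3 -> [1, -3]
bipush 5  -> [1, -3, 5]
imul      -> [1, -15]
bipush -3 -> [1, -15, -3]
irem      -> [1, 0]
bipush 25 -> [1, 0, 25]
irem      -> [1, 0]
isub      -> [1]
bipush 5  -> [1, 5]
bipush 1  -> [1, 5, 1]
bipush 0  -> [1, 5, 1, 0]

[1, 5, 1, 0]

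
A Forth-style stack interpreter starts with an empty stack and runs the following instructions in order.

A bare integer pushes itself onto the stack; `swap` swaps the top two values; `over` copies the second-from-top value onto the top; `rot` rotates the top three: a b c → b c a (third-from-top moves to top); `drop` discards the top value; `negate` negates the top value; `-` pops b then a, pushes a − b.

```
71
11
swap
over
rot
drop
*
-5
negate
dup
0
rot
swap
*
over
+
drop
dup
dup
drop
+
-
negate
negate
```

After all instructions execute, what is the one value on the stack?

71     : [71]
11     : [71, 11]
swap   : [11, 71]
over   : [11, 71, 11]
rot    : [71, 11, 11]
drop   : [71, 11]
*      : [781]
-5     : [781, -5]
negate : [781, 5]
dup    : [781, 5, 5]
0      : [781, 5, 5, 0]
rot    : [781, 5, 0, 5]
swap   : [781, 5, 5, 0]
*      : [781, 5, 0]
over   : [781, 5, 0, 5]
+      : [781, 5, 5]
drop   : [781, 5]
dup    : [781, 5, 5]
dup    : [781, 5, 5, 5]
drop   : [781, 5, 5]
+      : [781, 10]
-      : [771]
negate : [-771]
negate : [771]

771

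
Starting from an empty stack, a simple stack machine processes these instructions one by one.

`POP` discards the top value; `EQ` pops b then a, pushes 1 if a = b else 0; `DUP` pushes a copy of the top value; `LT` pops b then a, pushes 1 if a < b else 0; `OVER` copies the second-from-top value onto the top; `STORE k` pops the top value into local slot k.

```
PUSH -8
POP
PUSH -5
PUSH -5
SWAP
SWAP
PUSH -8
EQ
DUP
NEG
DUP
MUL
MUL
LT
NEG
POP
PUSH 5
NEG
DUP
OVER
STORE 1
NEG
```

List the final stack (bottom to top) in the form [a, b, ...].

PUSH -8 : -8
POP     : (empty)
PUSH -5 : -5
PUSH -5 : -5 -5
SWAP    : -5 -5
SWAP    : -5 -5
PUSH -8 : -5 -5 -8
EQ      : -5 0
DUP     : -5 0 0
NEG     : -5 0 0
DUP     : -5 0 0 0
MUL     : -5 0 0
MUL     : -5 0
LT      : 1
NEG     : -1
POP     : (empty)
PUSH 5  : 5
NEG     : -5
DUP     : -5 -5
OVER    : -5 -5 -5
STORE 1 : -5 -5
NEG     : -5 5

[-5, 5]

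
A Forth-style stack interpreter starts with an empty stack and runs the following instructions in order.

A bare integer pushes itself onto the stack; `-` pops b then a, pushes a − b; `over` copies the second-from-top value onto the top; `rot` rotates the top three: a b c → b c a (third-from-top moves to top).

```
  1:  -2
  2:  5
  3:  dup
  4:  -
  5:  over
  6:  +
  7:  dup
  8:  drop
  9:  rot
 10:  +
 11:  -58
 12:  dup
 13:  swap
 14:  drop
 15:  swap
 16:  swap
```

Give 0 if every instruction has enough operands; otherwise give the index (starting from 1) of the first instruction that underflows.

9

-2   -> -2
5    -> -2 5
dup  -> -2 5 5
-    -> -2 0
over -> -2 0 -2
+    -> -2 -2
dup  -> -2 -2 -2
drop -> -2 -2
rot  — needs 3 operands, stack has 2 → underflow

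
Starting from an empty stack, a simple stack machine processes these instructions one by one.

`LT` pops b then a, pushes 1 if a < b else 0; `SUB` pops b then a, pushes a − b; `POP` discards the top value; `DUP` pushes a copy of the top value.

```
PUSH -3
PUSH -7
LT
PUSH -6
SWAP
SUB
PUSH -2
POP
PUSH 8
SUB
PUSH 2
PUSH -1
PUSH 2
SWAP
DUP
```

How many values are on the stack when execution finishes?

PUSH -3  -3
PUSH -7  -3 -7
LT       0
PUSH -6  0 -6
SWAP     -6 0
SUB      -6
PUSH -2  -6 -2
POP      -6
PUSH 8   -6 8
SUB      -14
PUSH 2   -14 2
PUSH -1  -14 2 -1
PUSH 2   -14 2 -1 2
SWAP     -14 2 2 -1
DUP      -14 2 2 -1 -1

5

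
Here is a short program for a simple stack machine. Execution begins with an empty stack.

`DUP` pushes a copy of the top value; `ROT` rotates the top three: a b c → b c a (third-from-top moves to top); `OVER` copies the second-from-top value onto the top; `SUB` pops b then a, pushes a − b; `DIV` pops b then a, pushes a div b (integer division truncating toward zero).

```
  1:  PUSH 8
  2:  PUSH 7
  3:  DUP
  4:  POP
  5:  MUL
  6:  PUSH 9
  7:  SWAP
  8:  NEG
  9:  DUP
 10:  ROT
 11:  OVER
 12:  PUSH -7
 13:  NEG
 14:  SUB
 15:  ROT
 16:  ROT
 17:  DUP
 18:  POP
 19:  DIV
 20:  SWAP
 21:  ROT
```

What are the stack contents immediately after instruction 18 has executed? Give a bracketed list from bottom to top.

[-56, -63, -56, 9]

PUSH 8  : [8]
PUSH 7  : [8, 7]
DUP     : [8, 7, 7]
POP     : [8, 7]
MUL     : [56]
PUSH 9  : [56, 9]
SWAP    : [9, 56]
NEG     : [9, -56]
DUP     : [9, -56, -56]
ROT     : [-56, -56, 9]
OVER    : [-56, -56, 9, -56]
PUSH -7 : [-56, -56, 9, -56, -7]
NEG     : [-56, -56, 9, -56, 7]
SUB     : [-56, -56, 9, -63]
ROT     : [-56, 9, -63, -56]
ROT     : [-56, -63, -56, 9]
DUP     : [-56, -63, -56, 9, 9]
POP     : [-56, -63, -56, 9]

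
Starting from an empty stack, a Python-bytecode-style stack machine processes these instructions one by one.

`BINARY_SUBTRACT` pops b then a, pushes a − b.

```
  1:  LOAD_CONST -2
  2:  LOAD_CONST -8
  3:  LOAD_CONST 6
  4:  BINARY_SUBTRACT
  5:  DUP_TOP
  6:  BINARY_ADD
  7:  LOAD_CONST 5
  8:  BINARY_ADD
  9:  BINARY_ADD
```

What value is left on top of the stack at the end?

-25

LOAD_CONST -2   → [-2]
LOAD_CONST -8   → [-2, -8]
LOAD_CONST 6    → [-2, -8, 6]
BINARY_SUBTRACT → [-2, -14]
DUP_TOP         → [-2, -14, -14]
BINARY_ADD      → [-2, -28]
LOAD_CONST 5    → [-2, -28, 5]
BINARY_ADD      → [-2, -23]
BINARY_ADD      → [-25]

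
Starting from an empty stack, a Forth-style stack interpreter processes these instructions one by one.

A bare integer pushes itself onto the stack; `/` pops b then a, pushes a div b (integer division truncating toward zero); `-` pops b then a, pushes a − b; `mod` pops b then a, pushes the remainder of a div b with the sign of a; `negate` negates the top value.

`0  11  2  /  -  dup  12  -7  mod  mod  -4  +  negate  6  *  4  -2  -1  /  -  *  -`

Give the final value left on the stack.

0       [0]
11      [0, 11]
2       [0, 11, 2]
/       [0, 5]
-       [-5]
dup     [-5, -5]
12      [-5, -5, 12]
-7      [-5, -5, 12, -7]
mod     [-5, -5, 5]
mod     [-5, 0]
-4      [-5, 0, -4]
+       [-5, -4]
negate  [-5, 4]
6       [-5, 4, 6]
*       [-5, 24]
4       [-5, 24, 4]
-2      [-5, 24, 4, -2]
-1      [-5, 24, 4, -2, -1]
/       [-5, 24, 4, 2]
-       [-5, 24, 2]
*       [-5, 48]
-       [-53]

-53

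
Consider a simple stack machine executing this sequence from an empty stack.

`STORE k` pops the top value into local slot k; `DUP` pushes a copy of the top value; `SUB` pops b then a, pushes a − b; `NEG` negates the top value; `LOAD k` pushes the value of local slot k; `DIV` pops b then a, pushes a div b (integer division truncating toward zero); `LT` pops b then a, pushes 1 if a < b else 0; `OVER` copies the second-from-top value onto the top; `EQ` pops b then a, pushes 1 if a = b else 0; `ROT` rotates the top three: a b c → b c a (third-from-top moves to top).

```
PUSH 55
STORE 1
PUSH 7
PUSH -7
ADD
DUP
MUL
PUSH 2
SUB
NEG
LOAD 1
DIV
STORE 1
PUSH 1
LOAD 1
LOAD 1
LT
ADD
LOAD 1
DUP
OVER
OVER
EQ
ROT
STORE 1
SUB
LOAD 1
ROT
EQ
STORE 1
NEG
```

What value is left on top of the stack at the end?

PUSH 55 : 55
STORE 1 : (empty)
PUSH 7  : 7
PUSH -7 : 7 -7
ADD     : 0
DUP     : 0 0
MUL     : 0
PUSH 2  : 0 2
SUB     : -2
NEG     : 2
LOAD 1  : 2 55
DIV     : 0
STORE 1 : (empty)
PUSH 1  : 1
LOAD 1  : 1 0
LOAD 1  : 1 0 0
LT      : 1 0
ADD     : 1
LOAD 1  : 1 0
DUP     : 1 0 0
OVER    : 1 0 0 0
OVER    : 1 0 0 0 0
EQ      : 1 0 0 1
ROT     : 1 0 1 0
STORE 1 : 1 0 1
SUB     : 1 -1
LOAD 1  : 1 -1 0
ROT     : -1 0 1
EQ      : -1 0
STORE 1 : -1
NEG     : 1

1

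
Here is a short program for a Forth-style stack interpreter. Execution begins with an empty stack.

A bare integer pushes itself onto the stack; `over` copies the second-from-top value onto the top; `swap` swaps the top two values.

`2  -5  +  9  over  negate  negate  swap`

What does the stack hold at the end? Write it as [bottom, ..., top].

[-3, -3, 9]

2       2
-5      2 -5
+       -3
9       -3 9
over    -3 9 -3
negate  -3 9 3
negate  -3 9 -3
swap    -3 -3 9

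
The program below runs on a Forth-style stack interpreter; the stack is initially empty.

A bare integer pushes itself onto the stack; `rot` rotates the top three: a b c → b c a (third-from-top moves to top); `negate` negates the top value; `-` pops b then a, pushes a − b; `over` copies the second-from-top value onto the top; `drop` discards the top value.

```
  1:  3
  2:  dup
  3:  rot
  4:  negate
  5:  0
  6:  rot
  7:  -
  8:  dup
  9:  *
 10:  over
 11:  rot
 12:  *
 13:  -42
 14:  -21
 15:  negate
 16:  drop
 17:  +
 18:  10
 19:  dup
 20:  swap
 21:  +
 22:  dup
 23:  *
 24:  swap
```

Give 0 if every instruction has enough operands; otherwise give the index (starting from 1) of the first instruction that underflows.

3

3    [3]
dup  [3, 3]
rot  — needs 3 operands, stack has 2 → underflow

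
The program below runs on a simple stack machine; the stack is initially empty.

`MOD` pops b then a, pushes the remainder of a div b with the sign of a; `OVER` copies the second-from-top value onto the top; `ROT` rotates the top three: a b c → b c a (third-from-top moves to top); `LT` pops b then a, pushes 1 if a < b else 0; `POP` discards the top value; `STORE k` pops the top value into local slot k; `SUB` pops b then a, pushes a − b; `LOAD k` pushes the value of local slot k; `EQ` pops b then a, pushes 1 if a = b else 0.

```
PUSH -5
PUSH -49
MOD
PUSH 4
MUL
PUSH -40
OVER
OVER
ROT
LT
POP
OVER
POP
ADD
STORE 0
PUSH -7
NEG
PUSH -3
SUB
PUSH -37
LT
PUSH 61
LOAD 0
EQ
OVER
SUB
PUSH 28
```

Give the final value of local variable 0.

PUSH -5  → -5
PUSH -49 → -5 -49
MOD      → -5
PUSH 4   → -5 4
MUL      → -20
PUSH -40 → -20 -40
OVER     → -20 -40 -20
OVER     → -20 -40 -20 -40
ROT      → -20 -20 -40 -40
LT       → -20 -20 0
POP      → -20 -20
OVER     → -20 -20 -20
POP      → -20 -20
ADD      → -40
STORE 0  → (empty)
PUSH -7  → -7
NEG      → 7
PUSH -3  → 7 -3
SUB      → 10
PUSH -37 → 10 -37
LT       → 0
PUSH 61  → 0 61
LOAD 0   → 0 61 -40
EQ       → 0 0
OVER     → 0 0 0
SUB      → 0 0
PUSH 28  → 0 0 28

-40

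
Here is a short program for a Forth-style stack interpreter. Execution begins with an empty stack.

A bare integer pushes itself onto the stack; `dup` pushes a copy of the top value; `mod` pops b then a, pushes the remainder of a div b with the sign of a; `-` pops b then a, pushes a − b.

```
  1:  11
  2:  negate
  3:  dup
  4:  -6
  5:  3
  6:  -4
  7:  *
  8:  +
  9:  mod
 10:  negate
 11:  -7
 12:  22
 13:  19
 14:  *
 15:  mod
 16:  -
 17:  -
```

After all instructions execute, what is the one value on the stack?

-29

11     -> [11]
negate -> [-11]
dup    -> [-11, -11]
-6     -> [-11, -11, -6]
3      -> [-11, -11, -6, 3]
-4     -> [-11, -11, -6, 3, -4]
*      -> [-11, -11, -6, -12]
+      -> [-11, -11, -18]
mod    -> [-11, -11]
negate -> [-11, 11]
-7     -> [-11, 11, -7]
22     -> [-11, 11, -7, 22]
19     -> [-11, 11, -7, 22, 19]
*      -> [-11, 11, -7, 418]
mod    -> [-11, 11, -7]
-      -> [-11, 18]
-      -> [-29]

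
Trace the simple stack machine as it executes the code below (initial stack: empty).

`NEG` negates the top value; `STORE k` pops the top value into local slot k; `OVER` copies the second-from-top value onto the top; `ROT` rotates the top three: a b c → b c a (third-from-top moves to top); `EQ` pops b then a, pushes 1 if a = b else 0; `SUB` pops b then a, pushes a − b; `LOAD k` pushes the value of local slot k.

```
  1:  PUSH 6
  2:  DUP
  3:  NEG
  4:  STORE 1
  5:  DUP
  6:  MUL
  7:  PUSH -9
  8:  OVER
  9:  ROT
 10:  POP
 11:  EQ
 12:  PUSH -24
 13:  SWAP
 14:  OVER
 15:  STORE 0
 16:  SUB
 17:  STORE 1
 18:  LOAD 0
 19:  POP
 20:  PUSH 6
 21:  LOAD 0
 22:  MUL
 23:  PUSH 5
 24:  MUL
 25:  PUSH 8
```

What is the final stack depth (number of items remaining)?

2

PUSH 6   : 6
DUP      : 6 6
NEG      : 6 -6
STORE 1  : 6
DUP      : 6 6
MUL      : 36
PUSH -9  : 36 -9
OVER     : 36 -9 36
ROT      : -9 36 36
POP      : -9 36
EQ       : 0
PUSH -24 : 0 -24
SWAP     : -24 0
OVER     : -24 0 -24
STORE 0  : -24 0
SUB      : -24
STORE 1  : (empty)
LOAD 0   : -24
POP      : (empty)
PUSH 6   : 6
LOAD 0   : 6 -24
MUL      : -144
PUSH 5   : -144 5
MUL      : -720
PUSH 8   : -720 8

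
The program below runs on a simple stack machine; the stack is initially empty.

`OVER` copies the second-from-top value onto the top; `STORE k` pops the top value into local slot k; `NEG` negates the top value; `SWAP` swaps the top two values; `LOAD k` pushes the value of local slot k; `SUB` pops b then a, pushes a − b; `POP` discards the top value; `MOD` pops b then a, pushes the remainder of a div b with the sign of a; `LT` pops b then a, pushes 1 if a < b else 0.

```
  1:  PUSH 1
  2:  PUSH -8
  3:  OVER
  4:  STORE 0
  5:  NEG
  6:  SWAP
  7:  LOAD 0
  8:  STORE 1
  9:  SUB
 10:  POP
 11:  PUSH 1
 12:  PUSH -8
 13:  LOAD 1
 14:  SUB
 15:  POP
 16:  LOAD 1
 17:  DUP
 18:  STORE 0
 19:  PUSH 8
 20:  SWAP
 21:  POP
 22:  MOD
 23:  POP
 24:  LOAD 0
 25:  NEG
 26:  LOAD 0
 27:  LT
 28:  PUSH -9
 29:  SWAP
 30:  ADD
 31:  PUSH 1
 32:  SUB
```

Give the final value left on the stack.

-9

PUSH 1  -> 1
PUSH -8 -> 1 -8
OVER    -> 1 -8 1
STORE 0 -> 1 -8
NEG     -> 1 8
SWAP    -> 8 1
LOAD 0  -> 8 1 1
STORE 1 -> 8 1
SUB     -> 7
POP     -> (empty)
PUSH 1  -> 1
PUSH -8 -> 1 -8
LOAD 1  -> 1 -8 1
SUB     -> 1 -9
POP     -> 1
LOAD 1  -> 1 1
DUP     -> 1 1 1
STORE 0 -> 1 1
PUSH 8  -> 1 1 8
SWAP    -> 1 8 1
POP     -> 1 8
MOD     -> 1
POP     -> (empty)
LOAD 0  -> 1
NEG     -> -1
LOAD 0  -> -1 1
LT      -> 1
PUSH -9 -> 1 -9
SWAP    -> -9 1
ADD     -> -8
PUSH 1  -> -8 1
SUB     -> -9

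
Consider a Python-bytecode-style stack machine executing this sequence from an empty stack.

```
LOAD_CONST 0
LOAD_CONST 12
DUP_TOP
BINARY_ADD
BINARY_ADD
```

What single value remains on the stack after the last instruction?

24

LOAD_CONST 0  → [0]
LOAD_CONST 12 → [0, 12]
DUP_TOP       → [0, 12, 12]
BINARY_ADD    → [0, 24]
BINARY_ADD    → [24]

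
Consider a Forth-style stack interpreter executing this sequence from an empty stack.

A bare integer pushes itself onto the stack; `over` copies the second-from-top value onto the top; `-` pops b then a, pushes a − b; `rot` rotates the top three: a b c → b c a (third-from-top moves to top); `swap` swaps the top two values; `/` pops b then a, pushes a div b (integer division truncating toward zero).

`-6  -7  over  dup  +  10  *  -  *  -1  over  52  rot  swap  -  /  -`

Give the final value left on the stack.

-6   -> [-6]
-7   -> [-6, -7]
over -> [-6, -7, -6]
dup  -> [-6, -7, -6, -6]
+    -> [-6, -7, -12]
10   -> [-6, -7, -12, 10]
*    -> [-6, -7, -120]
-    -> [-6, 113]
*    -> [-678]
-1   -> [-678, -1]
over -> [-678, -1, -678]
52   -> [-678, -1, -678, 52]
rot  -> [-678, -678, 52, -1]
swap -> [-678, -678, -1, 52]
-    -> [-678, -678, -53]
/    -> [-678, 12]
-    -> [-690]

-690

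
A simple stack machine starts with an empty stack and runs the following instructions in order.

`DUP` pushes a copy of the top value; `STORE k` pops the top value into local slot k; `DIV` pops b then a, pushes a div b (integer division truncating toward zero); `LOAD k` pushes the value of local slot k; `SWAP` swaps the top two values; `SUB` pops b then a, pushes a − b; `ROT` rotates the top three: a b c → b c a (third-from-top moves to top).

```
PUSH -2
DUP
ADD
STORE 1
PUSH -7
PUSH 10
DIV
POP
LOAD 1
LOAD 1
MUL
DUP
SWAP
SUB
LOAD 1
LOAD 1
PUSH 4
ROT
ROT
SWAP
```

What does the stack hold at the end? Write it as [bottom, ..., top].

PUSH -2 → [-2]
DUP     → [-2, -2]
ADD     → [-4]
STORE 1 → []
PUSH -7 → [-7]
PUSH 10 → [-7, 10]
DIV     → [0]
POP     → []
LOAD 1  → [-4]
LOAD 1  → [-4, -4]
MUL     → [16]
DUP     → [16, 16]
SWAP    → [16, 16]
SUB     → [0]
LOAD 1  → [0, -4]
LOAD 1  → [0, -4, -4]
PUSH 4  → [0, -4, -4, 4]
ROT     → [0, -4, 4, -4]
ROT     → [0, 4, -4, -4]
SWAP    → [0, 4, -4, -4]

[0, 4, -4, -4]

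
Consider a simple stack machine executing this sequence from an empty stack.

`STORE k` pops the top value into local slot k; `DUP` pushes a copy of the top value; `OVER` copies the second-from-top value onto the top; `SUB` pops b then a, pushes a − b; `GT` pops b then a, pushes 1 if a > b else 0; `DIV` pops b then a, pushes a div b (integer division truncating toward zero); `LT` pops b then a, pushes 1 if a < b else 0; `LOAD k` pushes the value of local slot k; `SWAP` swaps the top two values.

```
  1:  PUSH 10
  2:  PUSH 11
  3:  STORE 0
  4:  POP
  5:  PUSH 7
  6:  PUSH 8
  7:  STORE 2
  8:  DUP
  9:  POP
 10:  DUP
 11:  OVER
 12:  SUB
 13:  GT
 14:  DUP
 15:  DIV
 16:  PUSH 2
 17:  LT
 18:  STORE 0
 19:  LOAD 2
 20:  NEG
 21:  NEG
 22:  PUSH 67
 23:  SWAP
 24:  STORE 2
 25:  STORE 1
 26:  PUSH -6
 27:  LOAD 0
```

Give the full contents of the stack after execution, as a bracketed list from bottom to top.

[-6, 1]

PUSH 10 -> 10
PUSH 11 -> 10 11
STORE 0 -> 10
POP     -> (empty)
PUSH 7  -> 7
PUSH 8  -> 7 8
STORE 2 -> 7
DUP     -> 7 7
POP     -> 7
DUP     -> 7 7
OVER    -> 7 7 7
SUB     -> 7 0
GT      -> 1
DUP     -> 1 1
DIV     -> 1
PUSH 2  -> 1 2
LT      -> 1
STORE 0 -> (empty)
LOAD 2  -> 8
NEG     -> -8
NEG     -> 8
PUSH 67 -> 8 67
SWAP    -> 67 8
STORE 2 -> 67
STORE 1 -> (empty)
PUSH -6 -> -6
LOAD 0  -> -6 1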